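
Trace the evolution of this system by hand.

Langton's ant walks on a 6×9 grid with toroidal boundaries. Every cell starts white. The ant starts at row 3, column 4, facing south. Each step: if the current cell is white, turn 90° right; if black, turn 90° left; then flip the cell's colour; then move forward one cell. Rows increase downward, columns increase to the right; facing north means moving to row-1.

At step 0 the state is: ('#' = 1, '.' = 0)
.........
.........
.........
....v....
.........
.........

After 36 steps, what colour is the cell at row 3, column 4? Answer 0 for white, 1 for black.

t=0: .........
.........
.........
....v....
.........
.........
t=1: .........
.........
.........
...<#....
.........
.........
t=2: .........
.........
...^.....
...##....
.........
.........
t=3: .........
.........
...#>....
...##....
.........
.........
t=4: .........
.........
...##....
...#v....
.........
.........
t=5: .........
.........
...##....
...#.>...
.........
.........
t=6: .........
.........
...##....
...#.#...
.....v...
.........
t=7: .........
.........
...##....
...#.#...
....<#...
.........
t=8: .........
.........
...##....
...#^#...
....##...
.........
t=9: .........
.........
...##....
...##>...
....##...
.........
t=10: .........
.........
...##^...
...##....
....##...
.........
t=11: .........
.........
...###>..
...##....
....##...
.........
t=12: .........
.........
...####..
...##.v..
....##...
.........
t=13: .........
.........
...####..
...##<#..
....##...
.........
t=14: .........
.........
...##^#..
...####..
....##...
.........
t=15: .........
.........
...#<.#..
...####..
....##...
.........
t=16: .........
.........
...#..#..
...#v##..
....##...
.........
t=17: .........
.........
...#..#..
...#.>#..
....##...
.........
t=18: .........
.........
...#.^#..
...#..#..
....##...
.........
t=19: .........
.........
...#.#>..
...#..#..
....##...
.........
t=20: .........
......^..
...#.#...
...#..#..
....##...
.........
t=21: .........
......#>.
...#.#...
...#..#..
....##...
.........
t=22: .........
......##.
...#.#.v.
...#..#..
....##...
.........
t=23: .........
......##.
...#.#<#.
...#..#..
....##...
.........
t=24: .........
......^#.
...#.###.
...#..#..
....##...
.........
t=25: .........
.....<.#.
...#.###.
...#..#..
....##...
.........
t=26: .....^...
.....#.#.
...#.###.
...#..#..
....##...
.........
t=27: .....#>..
.....#.#.
...#.###.
...#..#..
....##...
.........
t=28: .....##..
.....#v#.
...#.###.
...#..#..
....##...
.........
t=29: .....##..
.....<##.
...#.###.
...#..#..
....##...
.........
t=30: .....##..
......##.
...#.v##.
...#..#..
....##...
.........
t=31: .....##..
......##.
...#..>#.
...#..#..
....##...
.........
t=32: .....##..
......^#.
...#...#.
...#..#..
....##...
.........
t=33: .....##..
.....<.#.
...#...#.
...#..#..
....##...
.........
t=34: .....^#..
.....#.#.
...#...#.
...#..#..
....##...
.........
t=35: ....<.#..
.....#.#.
...#...#.
...#..#..
....##...
.........
t=36: ....#.#..
.....#.#.
...#...#.
...#..#..
....##...
....^....

0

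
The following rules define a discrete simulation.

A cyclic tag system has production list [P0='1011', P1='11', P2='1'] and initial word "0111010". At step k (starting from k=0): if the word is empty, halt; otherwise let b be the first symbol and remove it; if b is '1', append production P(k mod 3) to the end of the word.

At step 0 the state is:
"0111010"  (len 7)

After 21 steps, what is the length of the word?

k=0  "0111010"  (len 7)
k=1  "111010"  (len 6)
k=2  "1101011"  (len 7)
k=3  "1010111"  (len 7)
k=4  "0101111011"  (len 10)
k=5  "101111011"  (len 9)
k=6  "011110111"  (len 9)
k=7  "11110111"  (len 8)
k=8  "111011111"  (len 9)
k=9  "110111111"  (len 9)
k=10  "101111111011"  (len 12)
k=11  "0111111101111"  (len 13)
k=12  "111111101111"  (len 12)
k=13  "111111011111011"  (len 15)
k=14  "1111101111101111"  (len 16)
k=15  "1111011111011111"  (len 16)
k=16  "1110111110111111011"  (len 19)
k=17  "11011111011111101111"  (len 20)
k=18  "10111110111111011111"  (len 20)
k=19  "01111101111110111111011"  (len 23)
k=20  "1111101111110111111011"  (len 22)
k=21  "1111011111101111110111"  (len 22)

22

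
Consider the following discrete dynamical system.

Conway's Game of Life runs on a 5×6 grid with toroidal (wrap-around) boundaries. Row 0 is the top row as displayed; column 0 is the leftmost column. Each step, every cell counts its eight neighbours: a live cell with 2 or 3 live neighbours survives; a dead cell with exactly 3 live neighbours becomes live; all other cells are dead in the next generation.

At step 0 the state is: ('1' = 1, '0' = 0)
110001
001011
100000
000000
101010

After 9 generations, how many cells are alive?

8

step 0: 110001
001011
100000
000000
101010
step 1: 001000
000010
000001
010001
100000
step 2: 000000
000000
100011
000001
110000
step 3: 000000
000001
100011
010010
100000
step 4: 000000
100011
100010
010010
000000
step 5: 000001
100010
110110
000001
000000
step 6: 000001
110110
110110
100011
000000
step 7: 100011
010100
000000
110110
100010
step 8: 110110
100011
110110
110110
000000
step 9: 110110
000000
000000
110110
000000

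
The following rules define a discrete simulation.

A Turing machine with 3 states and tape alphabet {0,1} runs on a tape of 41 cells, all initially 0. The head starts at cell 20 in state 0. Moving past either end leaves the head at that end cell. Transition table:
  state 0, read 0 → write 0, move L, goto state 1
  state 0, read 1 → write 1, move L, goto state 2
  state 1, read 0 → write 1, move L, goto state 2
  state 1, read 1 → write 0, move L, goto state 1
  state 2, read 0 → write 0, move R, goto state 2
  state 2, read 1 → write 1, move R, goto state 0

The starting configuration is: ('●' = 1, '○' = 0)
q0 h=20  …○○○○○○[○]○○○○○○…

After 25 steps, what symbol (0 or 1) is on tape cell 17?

0

[0] q0 h=20  …○○○○○○[○]○○○○○○…
[1] q1 h=19  …○○○○○○[○]○○○○○○…
[2] q2 h=18  …○○○○○○[○]●○○○○○…
[3] q2 h=19  …○○○○○○[●]○○○○○○…
[4] q0 h=20  …○○○○○●[○]○○○○○○…
[5] q1 h=19  …○○○○○○[●]○○○○○○…
[6] q1 h=18  …○○○○○○[○]○○○○○○…
[7] q2 h=17  …○○○○○○[○]●○○○○○…
[8] q2 h=18  …○○○○○○[●]○○○○○○…
[9] q0 h=19  …○○○○○●[○]○○○○○○…
[10] q1 h=18  …○○○○○○[●]○○○○○○…
[11] q1 h=17  …○○○○○○[○]○○○○○○…
[12] q2 h=16  …○○○○○○[○]●○○○○○…
[13] q2 h=17  …○○○○○○[●]○○○○○○…
[14] q0 h=18  …○○○○○●[○]○○○○○○…
[15] q1 h=17  …○○○○○○[●]○○○○○○…
[16] q1 h=16  …○○○○○○[○]○○○○○○…
[17] q2 h=15  …○○○○○○[○]●○○○○○…
[18] q2 h=16  …○○○○○○[●]○○○○○○…
[19] q0 h=17  …○○○○○●[○]○○○○○○…
[20] q1 h=16  …○○○○○○[●]○○○○○○…
[21] q1 h=15  …○○○○○○[○]○○○○○○…
[22] q2 h=14  …○○○○○○[○]●○○○○○…
[23] q2 h=15  …○○○○○○[●]○○○○○○…
[24] q0 h=16  …○○○○○●[○]○○○○○○…
[25] q1 h=15  …○○○○○○[●]○○○○○○…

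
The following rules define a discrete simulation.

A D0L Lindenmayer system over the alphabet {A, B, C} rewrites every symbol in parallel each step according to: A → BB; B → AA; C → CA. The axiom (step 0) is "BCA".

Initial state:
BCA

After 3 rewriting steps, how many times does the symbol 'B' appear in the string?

10

t=0: BCA
t=1: AACABB
t=2: BBBBCABBAAAA
t=3: AAAAAAAACABBAAAABBBBBBBB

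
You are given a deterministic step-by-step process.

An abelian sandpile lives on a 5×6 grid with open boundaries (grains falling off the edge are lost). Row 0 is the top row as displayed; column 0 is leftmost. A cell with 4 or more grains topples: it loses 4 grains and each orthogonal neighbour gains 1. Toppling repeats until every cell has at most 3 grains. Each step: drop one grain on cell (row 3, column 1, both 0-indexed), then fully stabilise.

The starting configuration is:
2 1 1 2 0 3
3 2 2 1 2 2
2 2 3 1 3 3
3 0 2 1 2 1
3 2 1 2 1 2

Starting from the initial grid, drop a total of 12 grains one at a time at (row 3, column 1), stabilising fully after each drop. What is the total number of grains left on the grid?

t=0: 2 1 1 2 0 3
3 2 2 1 2 2
2 2 3 1 3 3
3 0 2 1 2 1
3 2 1 2 1 2
t=1: 2 1 1 2 0 3
3 2 2 1 2 2
2 2 3 1 3 3
3 1 2 1 2 1
3 2 1 2 1 2
t=2: 2 1 1 2 0 3
3 2 2 1 2 2
2 2 3 1 3 3
3 2 2 1 2 1
3 2 1 2 1 2
t=3: 2 1 1 2 0 3
3 2 2 1 2 2
2 2 3 1 3 3
3 3 2 1 2 1
3 2 1 2 1 2
t=4: 2 1 1 2 0 3
3 2 2 1 2 2
3 3 3 1 3 3
1 2 3 1 2 1
1 0 2 2 1 2
t=5: 2 1 1 2 0 3
3 2 2 1 2 2
3 3 3 1 3 3
1 3 3 1 2 1
1 0 2 2 1 2
t=6: 3 2 2 2 0 3
1 1 0 2 2 2
1 3 2 2 3 3
3 2 1 2 2 1
1 1 3 2 1 2
t=7: 3 2 2 2 0 3
1 1 0 2 2 2
1 3 2 2 3 3
3 3 1 2 2 1
1 1 3 2 1 2
t=8: 3 2 2 2 0 3
1 2 0 2 2 2
3 0 3 2 3 3
0 2 2 2 2 1
2 2 3 2 1 2
t=9: 3 2 2 2 0 3
1 2 0 2 2 2
3 0 3 2 3 3
0 3 2 2 2 1
2 2 3 2 1 2
t=10: 3 2 2 2 0 3
1 2 0 2 2 2
3 1 3 2 3 3
1 0 3 2 2 1
2 3 3 2 1 2
t=11: 3 2 2 2 0 3
1 2 0 2 2 2
3 1 3 2 3 3
1 1 3 2 2 1
2 3 3 2 1 2
t=12: 3 2 2 2 0 3
1 2 0 2 2 2
3 1 3 2 3 3
1 2 3 2 2 1
2 3 3 2 1 2

60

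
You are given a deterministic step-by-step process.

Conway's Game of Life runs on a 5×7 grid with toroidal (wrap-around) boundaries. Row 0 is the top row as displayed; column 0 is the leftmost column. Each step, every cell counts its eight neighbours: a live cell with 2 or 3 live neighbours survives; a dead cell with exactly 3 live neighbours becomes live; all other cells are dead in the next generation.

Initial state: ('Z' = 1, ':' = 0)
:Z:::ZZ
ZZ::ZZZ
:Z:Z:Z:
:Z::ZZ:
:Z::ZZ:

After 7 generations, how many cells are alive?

7

k=0  :Z:::ZZ
ZZ::ZZZ
:Z:Z:Z:
:Z::ZZ:
:Z::ZZ:
k=1  :ZZ::::
:Z:::::
:Z:Z:::
ZZ:Z::Z
:ZZ::::
k=2  Z::::::
ZZ:::::
:Z:::::
:::Z:::
:::Z:::
k=3  ZZ:::::
ZZ:::::
ZZZ::::
::Z::::
:::::::
k=4  ZZ:::::
::::::Z
Z:Z::::
::Z::::
:Z:::::
k=5  ZZ:::::
::::::Z
:Z:::::
::Z::::
ZZZ::::
k=6  ::Z:::Z
:Z:::::
:::::::
Z:Z::::
Z:Z::::
k=7  Z:Z::::
:::::::
:Z:::::
:::::::
Z:ZZ::Z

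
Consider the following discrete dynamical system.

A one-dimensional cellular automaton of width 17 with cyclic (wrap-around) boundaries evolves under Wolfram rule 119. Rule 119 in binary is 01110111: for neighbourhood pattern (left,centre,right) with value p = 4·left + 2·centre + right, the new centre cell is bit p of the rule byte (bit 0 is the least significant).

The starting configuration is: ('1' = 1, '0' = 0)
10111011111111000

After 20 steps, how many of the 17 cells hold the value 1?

[0] 10111011111111000
[1] 11001100000001111
[2] 01110111111110000
[3] 10011000000011111
[4] 11101111111100000
[5] 00110000000111111
[6] 11011111111000001
[7] 01100000001111110
[8] 10111111110000011
[9] 11000000011111100
[10] 01111111100000111
[11] 10000000111111001
[12] 11111111000001110
[13] 00000001111110011
[14] 11111110000011101
[15] 00000011111100110
[16] 11111100000111011
[17] 00000111111001100
[18] 11111000001110111
[19] 00001111110011000
[20] 11110000011101111

11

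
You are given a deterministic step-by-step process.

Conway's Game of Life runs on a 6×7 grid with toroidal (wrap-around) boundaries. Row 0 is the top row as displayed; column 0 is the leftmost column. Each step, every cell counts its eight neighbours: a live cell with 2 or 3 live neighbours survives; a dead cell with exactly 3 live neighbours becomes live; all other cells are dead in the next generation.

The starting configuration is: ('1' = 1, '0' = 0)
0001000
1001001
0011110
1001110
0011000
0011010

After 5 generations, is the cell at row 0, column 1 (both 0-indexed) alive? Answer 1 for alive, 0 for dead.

t=0: 0001000
1001001
0011110
1001110
0011000
0011010
t=1: 0001001
0000011
1110000
0100011
0100011
0000000
t=2: 0000011
0110011
0110000
0000010
0000011
1000011
t=3: 0100100
0110011
1110011
0000011
1000100
1000100
t=4: 0111101
0001100
0010100
0000100
1000100
1101110
t=5: 0100001
0100000
0000110
0000110
1100001
0000000

1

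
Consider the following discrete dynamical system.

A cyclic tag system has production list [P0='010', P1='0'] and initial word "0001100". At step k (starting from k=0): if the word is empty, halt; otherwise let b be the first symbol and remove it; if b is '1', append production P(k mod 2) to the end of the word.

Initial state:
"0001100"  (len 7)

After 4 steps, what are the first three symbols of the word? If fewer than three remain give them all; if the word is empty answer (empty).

step 0: "0001100"  (len 7)
step 1: "001100"  (len 6)
step 2: "01100"  (len 5)
step 3: "1100"  (len 4)
step 4: "1000"  (len 4)

100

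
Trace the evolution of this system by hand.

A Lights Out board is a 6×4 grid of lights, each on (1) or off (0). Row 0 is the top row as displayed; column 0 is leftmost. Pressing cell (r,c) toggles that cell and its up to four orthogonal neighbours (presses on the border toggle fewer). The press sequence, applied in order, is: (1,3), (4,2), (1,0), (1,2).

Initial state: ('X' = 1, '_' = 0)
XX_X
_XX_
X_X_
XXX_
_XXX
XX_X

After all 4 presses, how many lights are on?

12

gen 0: XX_X
_XX_
X_X_
XXX_
_XXX
XX_X
gen 1: XX__
_X_X
X_XX
XXX_
_XXX
XX_X
gen 2: XX__
_X_X
X_XX
XX__
____
XXXX
gen 3: _X__
X__X
__XX
XX__
____
XXXX
gen 4: _XX_
XXX_
___X
XX__
____
XXXX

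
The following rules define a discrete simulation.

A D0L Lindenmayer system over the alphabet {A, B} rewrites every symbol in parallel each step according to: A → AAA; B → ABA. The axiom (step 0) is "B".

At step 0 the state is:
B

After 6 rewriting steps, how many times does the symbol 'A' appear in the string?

0) B
1) ABA
2) AAAABAAAA
3) AAAAAAAAAAAAABAAAAAAAAAAAAA
4) AAAAAAAAAAAAAAAAAAAAAAAAAAAAAAAAAAAAAAAABAAAAAAAAAAAAAAAAAAAAAAAAAAAAAAAAAAAAAAAA
5) AAAAAAAAAAAAAAAAAAAAAAAAAAAAAAAAAAAAAAAAAAAAAAAAAAAAAAAAAA…AAAAAAAAAAAAAAAAAAAAAAAAAAAAAAAAAAAAAAAAAAAAAAAAAAAAAAAAAA  (len 243)
6) AAAAAAAAAAAAAAAAAAAAAAAAAAAAAAAAAAAAAAAAAAAAAAAAAAAAAAAAAA…AAAAAAAAAAAAAAAAAAAAAAAAAAAAAAAAAAAAAAAAAAAAAAAAAAAAAAAAAA  (len 729)

728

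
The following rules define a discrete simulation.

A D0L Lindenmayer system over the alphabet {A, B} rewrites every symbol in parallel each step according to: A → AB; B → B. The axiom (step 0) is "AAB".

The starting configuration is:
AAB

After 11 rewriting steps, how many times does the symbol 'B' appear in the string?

k=0  AAB
k=1  ABABB
k=2  ABBABBB
k=3  ABBBABBBB
k=4  ABBBBABBBBB
k=5  ABBBBBABBBBBB
k=6  ABBBBBBABBBBBBB
k=7  ABBBBBBBABBBBBBBB
k=8  ABBBBBBBBABBBBBBBBB
k=9  ABBBBBBBBBABBBBBBBBBB
k=10  ABBBBBBBBBBABBBBBBBBBBB
k=11  ABBBBBBBBBBBABBBBBBBBBBBB

23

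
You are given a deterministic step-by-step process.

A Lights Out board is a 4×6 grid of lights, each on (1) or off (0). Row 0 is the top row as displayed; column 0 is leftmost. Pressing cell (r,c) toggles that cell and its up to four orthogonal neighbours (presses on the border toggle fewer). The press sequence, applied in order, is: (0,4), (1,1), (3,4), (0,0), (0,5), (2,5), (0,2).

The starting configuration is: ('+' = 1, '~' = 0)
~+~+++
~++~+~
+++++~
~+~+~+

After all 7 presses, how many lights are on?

gen 0: ~+~+++
~++~+~
+++++~
~+~+~+
gen 1: ~+~~~~
~++~~~
+++++~
~+~+~+
gen 2: ~~~~~~
+~~~~~
+~+++~
~+~+~+
gen 3: ~~~~~~
+~~~~~
+~++~~
~+~~+~
gen 4: ++~~~~
~~~~~~
+~++~~
~+~~+~
gen 5: ++~~++
~~~~~+
+~++~~
~+~~+~
gen 6: ++~~++
~~~~~~
+~++++
~+~~++
gen 7: +~++++
~~+~~~
+~++++
~+~~++

14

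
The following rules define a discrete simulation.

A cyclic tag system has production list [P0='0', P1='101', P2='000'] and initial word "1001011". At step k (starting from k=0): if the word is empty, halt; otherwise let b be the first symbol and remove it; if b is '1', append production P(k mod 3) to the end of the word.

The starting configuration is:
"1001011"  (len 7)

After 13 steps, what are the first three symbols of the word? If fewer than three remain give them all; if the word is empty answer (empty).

(empty)

t=0: "1001011"  (len 7)
t=1: "0010110"  (len 7)
t=2: "010110"  (len 6)
t=3: "10110"  (len 5)
t=4: "01100"  (len 5)
t=5: "1100"  (len 4)
t=6: "100000"  (len 6)
t=7: "000000"  (len 6)
t=8: "00000"  (len 5)
t=9: "0000"  (len 4)
t=10: "000"  (len 3)
t=11: "00"  (len 2)
t=12: "0"  (len 1)
t=13: (halted — word empty)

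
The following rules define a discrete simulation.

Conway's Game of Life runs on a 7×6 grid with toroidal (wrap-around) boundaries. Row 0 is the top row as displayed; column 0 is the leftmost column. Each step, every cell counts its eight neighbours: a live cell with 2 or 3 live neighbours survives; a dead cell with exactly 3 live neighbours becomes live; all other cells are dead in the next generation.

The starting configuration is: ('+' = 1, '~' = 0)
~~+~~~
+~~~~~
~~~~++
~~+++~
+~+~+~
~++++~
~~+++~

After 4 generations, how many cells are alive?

6

0) ~~+~~~
+~~~~~
~~~~++
~~+++~
+~+~+~
~++++~
~~+++~
1) ~++~~~
~~~~~+
~~~~++
~++~~~
~~~~~~
~~~~~~
~~~~+~
2) ~~~~~~
+~~~++
+~~~++
~~~~~~
~~~~~~
~~~~~~
~~~~~~
3) ~~~~~+
+~~~+~
+~~~+~
~~~~~+
~~~~~~
~~~~~~
~~~~~~
4) ~~~~~+
+~~~+~
+~~~+~
~~~~~+
~~~~~~
~~~~~~
~~~~~~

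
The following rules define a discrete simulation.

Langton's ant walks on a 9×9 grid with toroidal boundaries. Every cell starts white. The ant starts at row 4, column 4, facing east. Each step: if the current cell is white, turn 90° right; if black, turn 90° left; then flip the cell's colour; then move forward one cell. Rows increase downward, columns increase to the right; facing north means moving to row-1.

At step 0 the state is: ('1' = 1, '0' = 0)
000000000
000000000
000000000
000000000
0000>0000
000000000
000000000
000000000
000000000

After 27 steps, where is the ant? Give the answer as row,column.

[0] 000000000
000000000
000000000
000000000
0000>0000
000000000
000000000
000000000
000000000
[1] 000000000
000000000
000000000
000000000
000010000
0000v0000
000000000
000000000
000000000
[2] 000000000
000000000
000000000
000000000
000010000
000<10000
000000000
000000000
000000000
[3] 000000000
000000000
000000000
000000000
000^10000
000110000
000000000
000000000
000000000
[4] 000000000
000000000
000000000
000000000
0001>0000
000110000
000000000
000000000
000000000
[5] 000000000
000000000
000000000
0000^0000
000100000
000110000
000000000
000000000
000000000
[6] 000000000
000000000
000000000
00001>000
000100000
000110000
000000000
000000000
000000000
[7] 000000000
000000000
000000000
000011000
00010v000
000110000
000000000
000000000
000000000
[8] 000000000
000000000
000000000
000011000
0001<1000
000110000
000000000
000000000
000000000
[9] 000000000
000000000
000000000
0000^1000
000111000
000110000
000000000
000000000
000000000
[10] 000000000
000000000
000000000
000<01000
000111000
000110000
000000000
000000000
000000000
[11] 000000000
000000000
000^00000
000101000
000111000
000110000
000000000
000000000
000000000
[12] 000000000
000000000
0001>0000
000101000
000111000
000110000
000000000
000000000
000000000
[13] 000000000
000000000
000110000
0001v1000
000111000
000110000
000000000
000000000
000000000
[14] 000000000
000000000
000110000
000<11000
000111000
000110000
000000000
000000000
000000000
[15] 000000000
000000000
000110000
000011000
000v11000
000110000
000000000
000000000
000000000
[16] 000000000
000000000
000110000
000011000
0000>1000
000110000
000000000
000000000
000000000
[17] 000000000
000000000
000110000
0000^1000
000001000
000110000
000000000
000000000
000000000
[18] 000000000
000000000
000110000
000<01000
000001000
000110000
000000000
000000000
000000000
[19] 000000000
000000000
000^10000
000101000
000001000
000110000
000000000
000000000
000000000
[20] 000000000
000000000
00<010000
000101000
000001000
000110000
000000000
000000000
000000000
[21] 000000000
00^000000
001010000
000101000
000001000
000110000
000000000
000000000
000000000
[22] 000000000
001>00000
001010000
000101000
000001000
000110000
000000000
000000000
000000000
[23] 000000000
001100000
001v10000
000101000
000001000
000110000
000000000
000000000
000000000
[24] 000000000
001100000
00<110000
000101000
000001000
000110000
000000000
000000000
000000000
[25] 000000000
001100000
000110000
00v101000
000001000
000110000
000000000
000000000
000000000
[26] 000000000
001100000
000110000
0<1101000
000001000
000110000
000000000
000000000
000000000
[27] 000000000
001100000
0^0110000
011101000
000001000
000110000
000000000
000000000
000000000

2,1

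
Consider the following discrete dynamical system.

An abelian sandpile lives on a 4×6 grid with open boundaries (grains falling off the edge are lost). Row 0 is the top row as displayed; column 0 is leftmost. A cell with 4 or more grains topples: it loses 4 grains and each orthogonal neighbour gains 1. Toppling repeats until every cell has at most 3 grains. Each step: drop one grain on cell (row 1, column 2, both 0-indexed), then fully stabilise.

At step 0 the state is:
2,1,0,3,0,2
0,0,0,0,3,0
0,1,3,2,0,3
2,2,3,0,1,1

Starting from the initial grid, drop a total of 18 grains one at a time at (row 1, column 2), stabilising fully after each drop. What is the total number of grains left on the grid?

0) 2,1,0,3,0,2
0,0,0,0,3,0
0,1,3,2,0,3
2,2,3,0,1,1
1) 2,1,0,3,0,2
0,0,1,0,3,0
0,1,3,2,0,3
2,2,3,0,1,1
2) 2,1,0,3,0,2
0,0,2,0,3,0
0,1,3,2,0,3
2,2,3,0,1,1
3) 2,1,0,3,0,2
0,0,3,0,3,0
0,1,3,2,0,3
2,2,3,0,1,1
4) 2,1,1,3,0,2
0,1,1,1,3,0
0,2,1,3,0,3
2,3,0,1,1,1
5) 2,1,1,3,0,2
0,1,2,1,3,0
0,2,1,3,0,3
2,3,0,1,1,1
6) 2,1,1,3,0,2
0,1,3,1,3,0
0,2,1,3,0,3
2,3,0,1,1,1
7) 2,1,2,3,0,2
0,2,0,2,3,0
0,2,2,3,0,3
2,3,0,1,1,1
8) 2,1,2,3,0,2
0,2,1,2,3,0
0,2,2,3,0,3
2,3,0,1,1,1
9) 2,1,2,3,0,2
0,2,2,2,3,0
0,2,2,3,0,3
2,3,0,1,1,1
10) 2,1,2,3,0,2
0,2,3,2,3,0
0,2,2,3,0,3
2,3,0,1,1,1
11) 2,1,3,3,0,2
0,3,0,3,3,0
0,2,3,3,0,3
2,3,0,1,1,1
12) 2,1,3,3,0,2
0,3,1,3,3,0
0,2,3,3,0,3
2,3,0,1,1,1
13) 2,1,3,3,0,2
0,3,2,3,3,0
0,2,3,3,0,3
2,3,0,1,1,1
14) 2,1,3,3,0,2
0,3,3,3,3,0
0,2,3,3,0,3
2,3,0,1,1,1
15) 2,3,2,2,2,2
1,2,1,0,1,1
1,1,3,2,2,3
3,0,2,2,1,1
16) 2,3,2,2,2,2
1,2,2,0,1,1
1,1,3,2,2,3
3,0,2,2,1,1
17) 2,3,2,2,2,2
1,2,3,0,1,1
1,1,3,2,2,3
3,0,2,2,1,1
18) 2,3,3,2,2,2
1,3,1,1,1,1
1,2,0,3,2,3
3,0,3,2,1,1

43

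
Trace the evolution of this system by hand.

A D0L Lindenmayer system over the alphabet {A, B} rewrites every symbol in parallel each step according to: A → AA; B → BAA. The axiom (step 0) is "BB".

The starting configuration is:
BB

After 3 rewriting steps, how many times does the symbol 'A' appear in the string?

gen 0: BB
gen 1: BAABAA
gen 2: BAAAAAABAAAAAA
gen 3: BAAAAAAAAAAAAAABAAAAAAAAAAAAAA

28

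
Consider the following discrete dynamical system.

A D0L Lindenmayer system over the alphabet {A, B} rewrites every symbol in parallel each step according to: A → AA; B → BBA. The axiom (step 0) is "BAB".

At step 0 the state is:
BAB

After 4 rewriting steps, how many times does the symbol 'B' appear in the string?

32

t=0: BAB
t=1: BBAAABBA
t=2: BBABBAAAAAAABBABBAAA
t=3: BBABBAAABBABBAAAAAAAAAAAAAAABBABBAAABBABBAAAAAAA
t=4: BBABBAAABBABBAAAAAAABBABBAAABBABBAAAAAAAAAAAAAAAAAAAAAAAAAAAAAAABBABBAAABBABBAAAAAAABBABBAAABBABBAAAAAAAAAAAAAAA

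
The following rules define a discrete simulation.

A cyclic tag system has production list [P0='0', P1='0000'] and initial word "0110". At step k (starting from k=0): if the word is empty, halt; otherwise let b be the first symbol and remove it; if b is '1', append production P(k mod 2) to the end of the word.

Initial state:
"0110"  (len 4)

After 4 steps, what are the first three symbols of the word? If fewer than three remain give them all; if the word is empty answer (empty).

000

0) "0110"  (len 4)
1) "110"  (len 3)
2) "100000"  (len 6)
3) "000000"  (len 6)
4) "00000"  (len 5)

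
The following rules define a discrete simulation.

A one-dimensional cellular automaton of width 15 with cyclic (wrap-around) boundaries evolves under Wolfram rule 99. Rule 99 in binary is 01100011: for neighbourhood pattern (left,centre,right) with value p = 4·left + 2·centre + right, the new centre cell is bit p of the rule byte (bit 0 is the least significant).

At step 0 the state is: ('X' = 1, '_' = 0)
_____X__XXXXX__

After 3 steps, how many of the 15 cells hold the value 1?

step 0: _____X__XXXXX__
step 1: XXXXX__X____X_X
step 2: ____X_X__XXX_X_
step 3: XXXX_X__X__XX__

8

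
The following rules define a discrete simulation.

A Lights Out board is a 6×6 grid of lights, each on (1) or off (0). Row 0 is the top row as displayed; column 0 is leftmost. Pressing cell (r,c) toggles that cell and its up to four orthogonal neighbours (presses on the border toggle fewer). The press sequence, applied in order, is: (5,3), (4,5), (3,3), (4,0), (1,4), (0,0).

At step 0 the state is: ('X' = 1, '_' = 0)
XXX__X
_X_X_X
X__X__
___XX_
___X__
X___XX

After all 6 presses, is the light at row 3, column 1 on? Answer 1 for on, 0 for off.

k=0  XXX__X
_X_X_X
X__X__
___XX_
___X__
X___XX
k=1  XXX__X
_X_X_X
X__X__
___XX_
______
X_XX_X
k=2  XXX__X
_X_X_X
X__X__
___XXX
____XX
X_XX__
k=3  XXX__X
_X_X_X
X_____
__X__X
___XXX
X_XX__
k=4  XXX__X
_X_X_X
X_____
X_X__X
XX_XXX
__XX__
k=5  XXX_XX
_X__X_
X___X_
X_X__X
XX_XXX
__XX__
k=6  __X_XX
XX__X_
X___X_
X_X__X
XX_XXX
__XX__

0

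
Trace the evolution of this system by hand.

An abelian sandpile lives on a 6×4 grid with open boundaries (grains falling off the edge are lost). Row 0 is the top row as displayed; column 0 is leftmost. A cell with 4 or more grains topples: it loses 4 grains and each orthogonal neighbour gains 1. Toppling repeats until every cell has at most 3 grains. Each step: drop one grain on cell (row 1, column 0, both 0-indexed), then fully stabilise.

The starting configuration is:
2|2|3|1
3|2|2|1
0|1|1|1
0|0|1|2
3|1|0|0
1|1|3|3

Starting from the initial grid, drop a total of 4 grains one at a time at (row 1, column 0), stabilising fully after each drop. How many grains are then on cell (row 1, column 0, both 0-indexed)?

[0] 2|2|3|1
3|2|2|1
0|1|1|1
0|0|1|2
3|1|0|0
1|1|3|3
[1] 3|2|3|1
0|3|2|1
1|1|1|1
0|0|1|2
3|1|0|0
1|1|3|3
[2] 3|2|3|1
1|3|2|1
1|1|1|1
0|0|1|2
3|1|0|0
1|1|3|3
[3] 3|2|3|1
2|3|2|1
1|1|1|1
0|0|1|2
3|1|0|0
1|1|3|3
[4] 3|2|3|1
3|3|2|1
1|1|1|1
0|0|1|2
3|1|0|0
1|1|3|3

3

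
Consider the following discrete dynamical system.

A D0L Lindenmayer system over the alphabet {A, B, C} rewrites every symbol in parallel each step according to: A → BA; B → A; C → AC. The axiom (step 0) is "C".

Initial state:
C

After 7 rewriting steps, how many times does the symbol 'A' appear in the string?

gen 0: C
gen 1: AC
gen 2: BAAC
gen 3: ABABAAC
gen 4: BAABAABABAAC
gen 5: ABABAABABAABAABABAAC
gen 6: BAABAABABAABAABABAABABAABAABABAAC
gen 7: ABABAABABAABAABABAABABAABAABABAABAABABAABABAABAABABAAC

33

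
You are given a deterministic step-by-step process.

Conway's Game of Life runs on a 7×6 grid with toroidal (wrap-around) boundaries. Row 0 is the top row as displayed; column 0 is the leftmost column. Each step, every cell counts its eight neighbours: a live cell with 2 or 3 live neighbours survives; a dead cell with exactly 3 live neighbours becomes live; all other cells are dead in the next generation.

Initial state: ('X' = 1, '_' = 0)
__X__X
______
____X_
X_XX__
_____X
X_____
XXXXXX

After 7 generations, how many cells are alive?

gen 0: __X__X
______
____X_
X_XX__
_____X
X_____
XXXXXX
gen 1: __X__X
______
___X__
___XXX
XX___X
__XX__
__XXX_
gen 2: __X_X_
______
___X__
__XX_X
XX___X
X____X
_X__X_
gen 3: ___X__
___X__
__XXX_
_XXX_X
_XX___
____X_
XX_XX_
gen 4: ___X__
______
_X____
X_____
XX__X_
X___XX
__XXXX
gen 5: __XX__
______
______
X____X
_X__X_
__X___
X_X___
gen 6: _XXX__
______
______
X____X
XX___X
__XX__
__X___
gen 7: _XXX__
__X___
______
_X___X
_XX_XX
X_XX__
______

13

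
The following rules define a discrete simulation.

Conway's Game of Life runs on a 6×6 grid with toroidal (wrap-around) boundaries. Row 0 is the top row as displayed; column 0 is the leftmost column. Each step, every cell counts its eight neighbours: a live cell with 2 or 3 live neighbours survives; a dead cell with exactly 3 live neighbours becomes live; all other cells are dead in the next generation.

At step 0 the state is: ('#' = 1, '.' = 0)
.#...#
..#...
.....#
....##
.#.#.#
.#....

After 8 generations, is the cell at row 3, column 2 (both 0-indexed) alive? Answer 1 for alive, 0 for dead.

gen 0: .#...#
..#...
.....#
....##
.#.#.#
.#....
gen 1: ###...
#.....
....##
.....#
..#..#
.#..#.
gen 2: #.#..#
#.....
#...##
#....#
#...##
...#.#
gen 3: ##..##
....#.
.#..#.
.#....
......
.#.#..
gen 4: ######
.#.##.
......
......
..#...
.##.##
gen 5: ......
.#....
......
......
.###..
......
gen 6: ......
......
......
..#...
..#...
..#...
gen 7: ......
......
......
......
.###..
......
gen 8: ......
......
......
..#...
..#...
..#...

1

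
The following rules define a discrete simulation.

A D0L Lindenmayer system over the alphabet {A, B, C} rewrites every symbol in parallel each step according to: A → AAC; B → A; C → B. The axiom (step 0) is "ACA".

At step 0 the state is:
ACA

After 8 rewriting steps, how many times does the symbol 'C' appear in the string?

k=0  ACA
k=1  AACBAAC
k=2  AACAACBAAACAACB
k=3  AACAACBAACAACBAAACAACAACBAACAACBA
k=4  AACAACBAACAACBAAACAACBAACAACBAAACAACAACBAACAACBAACAACBAAACAACBAACAACBAAAC
k=5  AACAACBAACAACBAAACAACBAACAACBAAACAACAACBAACAACBAAACAACBAAC…AACAACBAACAACBAAACAACAACBAACAACBAAACAACBAACAACBAAACAACAACB  (len 161)
k=6  AACAACBAACAACBAAACAACBAACAACBAAACAACAACBAACAACBAAACAACBAAC…AACAACAACBAACAACBAAACAACBAACAACBAAACAACAACBAACAACBAACAACBA  (len 355)
k=7  AACAACBAACAACBAAACAACBAACAACBAAACAACAACBAACAACBAAACAACBAAC…AACAACAACBAACAACBAACAACBAAACAACBAACAACBAAACAACBAACAACBAAAC  (len 783)
k=8  AACAACBAACAACBAAACAACBAACAACBAAACAACAACBAACAACBAAACAACBAAC…AACAACBAACAACBAAACAACAACBAACAACBAAACAACBAACAACBAAACAACAACB  (len 1727)

472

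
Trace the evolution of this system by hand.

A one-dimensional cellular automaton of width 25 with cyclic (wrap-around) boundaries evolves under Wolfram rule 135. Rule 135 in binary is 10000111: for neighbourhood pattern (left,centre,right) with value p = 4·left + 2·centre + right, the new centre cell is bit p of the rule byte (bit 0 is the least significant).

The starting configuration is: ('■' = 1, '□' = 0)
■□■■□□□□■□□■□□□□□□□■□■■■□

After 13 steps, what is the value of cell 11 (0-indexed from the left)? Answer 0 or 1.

1

t=0: ■□■■□□□□■□□■□□□□□□□■□■■■□
t=1: ■□□□□■■■■□■■□■■■■■■■□□■□□
t=2: ■□■■■□■■□□□□□□■■■■■□□■■□■
t=3: □□□■□□□□□■■■■■□■■■□□■□□□□
t=4: ■■■■□■■■■□■■■□□□■□□■■□■■■
t=5: ■■■□□□■■□□□■□□■■■□■□□□□■■
t=6: ■■□□■■□□□■■■□■□■□□■□■■■□■
t=7: ■□□■□□□■■□■□□■□■□■■□□■□□□
t=8: ■□■■□■■□□□■□■■□■□□□□■■□■■
t=9: □□□□□□□□■■■□□□□■□■■■□□□□■
t=10: □■■■■■■■□■□□■■■■□□■□□■■■■
t=11: □□■■■■■□□■□■□■■□□■■□■□■■□
t=12: ■■□■■■□□■■□■□□□□■□□□■□□□□
t=13: □□□□■□□■□□□■□■■■■□■■■□■■■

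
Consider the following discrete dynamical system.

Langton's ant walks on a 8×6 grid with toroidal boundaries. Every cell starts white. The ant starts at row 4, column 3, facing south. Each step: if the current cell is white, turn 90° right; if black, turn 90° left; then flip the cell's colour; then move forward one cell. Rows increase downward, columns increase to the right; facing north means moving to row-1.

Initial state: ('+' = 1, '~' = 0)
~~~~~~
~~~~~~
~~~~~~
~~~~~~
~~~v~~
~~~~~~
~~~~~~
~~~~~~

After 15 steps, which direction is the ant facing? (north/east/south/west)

west

step 0: ~~~~~~
~~~~~~
~~~~~~
~~~~~~
~~~v~~
~~~~~~
~~~~~~
~~~~~~
step 1: ~~~~~~
~~~~~~
~~~~~~
~~~~~~
~~<+~~
~~~~~~
~~~~~~
~~~~~~
step 2: ~~~~~~
~~~~~~
~~~~~~
~~^~~~
~~++~~
~~~~~~
~~~~~~
~~~~~~
step 3: ~~~~~~
~~~~~~
~~~~~~
~~+>~~
~~++~~
~~~~~~
~~~~~~
~~~~~~
step 4: ~~~~~~
~~~~~~
~~~~~~
~~++~~
~~+v~~
~~~~~~
~~~~~~
~~~~~~
step 5: ~~~~~~
~~~~~~
~~~~~~
~~++~~
~~+~>~
~~~~~~
~~~~~~
~~~~~~
step 6: ~~~~~~
~~~~~~
~~~~~~
~~++~~
~~+~+~
~~~~v~
~~~~~~
~~~~~~
step 7: ~~~~~~
~~~~~~
~~~~~~
~~++~~
~~+~+~
~~~<+~
~~~~~~
~~~~~~
step 8: ~~~~~~
~~~~~~
~~~~~~
~~++~~
~~+^+~
~~~++~
~~~~~~
~~~~~~
step 9: ~~~~~~
~~~~~~
~~~~~~
~~++~~
~~++>~
~~~++~
~~~~~~
~~~~~~
step 10: ~~~~~~
~~~~~~
~~~~~~
~~++^~
~~++~~
~~~++~
~~~~~~
~~~~~~
step 11: ~~~~~~
~~~~~~
~~~~~~
~~+++>
~~++~~
~~~++~
~~~~~~
~~~~~~
step 12: ~~~~~~
~~~~~~
~~~~~~
~~++++
~~++~v
~~~++~
~~~~~~
~~~~~~
step 13: ~~~~~~
~~~~~~
~~~~~~
~~++++
~~++<+
~~~++~
~~~~~~
~~~~~~
step 14: ~~~~~~
~~~~~~
~~~~~~
~~++^+
~~++++
~~~++~
~~~~~~
~~~~~~
step 15: ~~~~~~
~~~~~~
~~~~~~
~~+<~+
~~++++
~~~++~
~~~~~~
~~~~~~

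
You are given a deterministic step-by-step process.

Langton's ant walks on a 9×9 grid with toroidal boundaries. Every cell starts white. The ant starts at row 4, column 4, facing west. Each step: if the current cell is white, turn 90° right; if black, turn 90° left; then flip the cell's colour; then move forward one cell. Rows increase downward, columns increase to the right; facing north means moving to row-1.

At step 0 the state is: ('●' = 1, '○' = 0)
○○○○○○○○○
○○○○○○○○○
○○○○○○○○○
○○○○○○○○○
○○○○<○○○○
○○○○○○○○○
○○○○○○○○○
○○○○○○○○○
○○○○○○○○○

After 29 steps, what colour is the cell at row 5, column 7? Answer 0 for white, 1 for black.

1

0) ○○○○○○○○○
○○○○○○○○○
○○○○○○○○○
○○○○○○○○○
○○○○<○○○○
○○○○○○○○○
○○○○○○○○○
○○○○○○○○○
○○○○○○○○○
1) ○○○○○○○○○
○○○○○○○○○
○○○○○○○○○
○○○○^○○○○
○○○○●○○○○
○○○○○○○○○
○○○○○○○○○
○○○○○○○○○
○○○○○○○○○
2) ○○○○○○○○○
○○○○○○○○○
○○○○○○○○○
○○○○●>○○○
○○○○●○○○○
○○○○○○○○○
○○○○○○○○○
○○○○○○○○○
○○○○○○○○○
3) ○○○○○○○○○
○○○○○○○○○
○○○○○○○○○
○○○○●●○○○
○○○○●v○○○
○○○○○○○○○
○○○○○○○○○
○○○○○○○○○
○○○○○○○○○
4) ○○○○○○○○○
○○○○○○○○○
○○○○○○○○○
○○○○●●○○○
○○○○<●○○○
○○○○○○○○○
○○○○○○○○○
○○○○○○○○○
○○○○○○○○○
5) ○○○○○○○○○
○○○○○○○○○
○○○○○○○○○
○○○○●●○○○
○○○○○●○○○
○○○○v○○○○
○○○○○○○○○
○○○○○○○○○
○○○○○○○○○
6) ○○○○○○○○○
○○○○○○○○○
○○○○○○○○○
○○○○●●○○○
○○○○○●○○○
○○○<●○○○○
○○○○○○○○○
○○○○○○○○○
○○○○○○○○○
7) ○○○○○○○○○
○○○○○○○○○
○○○○○○○○○
○○○○●●○○○
○○○^○●○○○
○○○●●○○○○
○○○○○○○○○
○○○○○○○○○
○○○○○○○○○
8) ○○○○○○○○○
○○○○○○○○○
○○○○○○○○○
○○○○●●○○○
○○○●>●○○○
○○○●●○○○○
○○○○○○○○○
○○○○○○○○○
○○○○○○○○○
9) ○○○○○○○○○
○○○○○○○○○
○○○○○○○○○
○○○○●●○○○
○○○●●●○○○
○○○●v○○○○
○○○○○○○○○
○○○○○○○○○
○○○○○○○○○
10) ○○○○○○○○○
○○○○○○○○○
○○○○○○○○○
○○○○●●○○○
○○○●●●○○○
○○○●○>○○○
○○○○○○○○○
○○○○○○○○○
○○○○○○○○○
11) ○○○○○○○○○
○○○○○○○○○
○○○○○○○○○
○○○○●●○○○
○○○●●●○○○
○○○●○●○○○
○○○○○v○○○
○○○○○○○○○
○○○○○○○○○
12) ○○○○○○○○○
○○○○○○○○○
○○○○○○○○○
○○○○●●○○○
○○○●●●○○○
○○○●○●○○○
○○○○<●○○○
○○○○○○○○○
○○○○○○○○○
13) ○○○○○○○○○
○○○○○○○○○
○○○○○○○○○
○○○○●●○○○
○○○●●●○○○
○○○●^●○○○
○○○○●●○○○
○○○○○○○○○
○○○○○○○○○
14) ○○○○○○○○○
○○○○○○○○○
○○○○○○○○○
○○○○●●○○○
○○○●●●○○○
○○○●●>○○○
○○○○●●○○○
○○○○○○○○○
○○○○○○○○○
15) ○○○○○○○○○
○○○○○○○○○
○○○○○○○○○
○○○○●●○○○
○○○●●^○○○
○○○●●○○○○
○○○○●●○○○
○○○○○○○○○
○○○○○○○○○
16) ○○○○○○○○○
○○○○○○○○○
○○○○○○○○○
○○○○●●○○○
○○○●<○○○○
○○○●●○○○○
○○○○●●○○○
○○○○○○○○○
○○○○○○○○○
17) ○○○○○○○○○
○○○○○○○○○
○○○○○○○○○
○○○○●●○○○
○○○●○○○○○
○○○●v○○○○
○○○○●●○○○
○○○○○○○○○
○○○○○○○○○
18) ○○○○○○○○○
○○○○○○○○○
○○○○○○○○○
○○○○●●○○○
○○○●○○○○○
○○○●○>○○○
○○○○●●○○○
○○○○○○○○○
○○○○○○○○○
19) ○○○○○○○○○
○○○○○○○○○
○○○○○○○○○
○○○○●●○○○
○○○●○○○○○
○○○●○●○○○
○○○○●v○○○
○○○○○○○○○
○○○○○○○○○
20) ○○○○○○○○○
○○○○○○○○○
○○○○○○○○○
○○○○●●○○○
○○○●○○○○○
○○○●○●○○○
○○○○●○>○○
○○○○○○○○○
○○○○○○○○○
21) ○○○○○○○○○
○○○○○○○○○
○○○○○○○○○
○○○○●●○○○
○○○●○○○○○
○○○●○●○○○
○○○○●○●○○
○○○○○○v○○
○○○○○○○○○
22) ○○○○○○○○○
○○○○○○○○○
○○○○○○○○○
○○○○●●○○○
○○○●○○○○○
○○○●○●○○○
○○○○●○●○○
○○○○○<●○○
○○○○○○○○○
23) ○○○○○○○○○
○○○○○○○○○
○○○○○○○○○
○○○○●●○○○
○○○●○○○○○
○○○●○●○○○
○○○○●^●○○
○○○○○●●○○
○○○○○○○○○
24) ○○○○○○○○○
○○○○○○○○○
○○○○○○○○○
○○○○●●○○○
○○○●○○○○○
○○○●○●○○○
○○○○●●>○○
○○○○○●●○○
○○○○○○○○○
25) ○○○○○○○○○
○○○○○○○○○
○○○○○○○○○
○○○○●●○○○
○○○●○○○○○
○○○●○●^○○
○○○○●●○○○
○○○○○●●○○
○○○○○○○○○
26) ○○○○○○○○○
○○○○○○○○○
○○○○○○○○○
○○○○●●○○○
○○○●○○○○○
○○○●○●●>○
○○○○●●○○○
○○○○○●●○○
○○○○○○○○○
27) ○○○○○○○○○
○○○○○○○○○
○○○○○○○○○
○○○○●●○○○
○○○●○○○○○
○○○●○●●●○
○○○○●●○v○
○○○○○●●○○
○○○○○○○○○
28) ○○○○○○○○○
○○○○○○○○○
○○○○○○○○○
○○○○●●○○○
○○○●○○○○○
○○○●○●●●○
○○○○●●<●○
○○○○○●●○○
○○○○○○○○○
29) ○○○○○○○○○
○○○○○○○○○
○○○○○○○○○
○○○○●●○○○
○○○●○○○○○
○○○●○●^●○
○○○○●●●●○
○○○○○●●○○
○○○○○○○○○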